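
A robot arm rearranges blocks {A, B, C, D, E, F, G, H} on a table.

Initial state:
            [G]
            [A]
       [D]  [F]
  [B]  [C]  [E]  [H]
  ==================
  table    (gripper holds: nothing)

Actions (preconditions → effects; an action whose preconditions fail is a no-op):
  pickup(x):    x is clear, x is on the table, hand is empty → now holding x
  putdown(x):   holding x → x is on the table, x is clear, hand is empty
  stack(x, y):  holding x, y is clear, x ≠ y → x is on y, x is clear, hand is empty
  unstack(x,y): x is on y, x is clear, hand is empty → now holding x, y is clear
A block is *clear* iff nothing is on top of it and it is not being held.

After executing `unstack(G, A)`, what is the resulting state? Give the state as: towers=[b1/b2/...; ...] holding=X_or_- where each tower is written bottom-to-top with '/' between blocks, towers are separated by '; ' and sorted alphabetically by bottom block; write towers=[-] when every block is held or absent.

before: towers=[B; C/D; E/F/A/G; H] holding=-
pre[unstack(G, A)]: on(G,A) ✓, clear(G) ✓, handempty ✓
all met → apply unstack(G, A)
after:  towers=[B; C/D; E/F/A; H] holding=G

towers=[B; C/D; E/F/A; H] holding=G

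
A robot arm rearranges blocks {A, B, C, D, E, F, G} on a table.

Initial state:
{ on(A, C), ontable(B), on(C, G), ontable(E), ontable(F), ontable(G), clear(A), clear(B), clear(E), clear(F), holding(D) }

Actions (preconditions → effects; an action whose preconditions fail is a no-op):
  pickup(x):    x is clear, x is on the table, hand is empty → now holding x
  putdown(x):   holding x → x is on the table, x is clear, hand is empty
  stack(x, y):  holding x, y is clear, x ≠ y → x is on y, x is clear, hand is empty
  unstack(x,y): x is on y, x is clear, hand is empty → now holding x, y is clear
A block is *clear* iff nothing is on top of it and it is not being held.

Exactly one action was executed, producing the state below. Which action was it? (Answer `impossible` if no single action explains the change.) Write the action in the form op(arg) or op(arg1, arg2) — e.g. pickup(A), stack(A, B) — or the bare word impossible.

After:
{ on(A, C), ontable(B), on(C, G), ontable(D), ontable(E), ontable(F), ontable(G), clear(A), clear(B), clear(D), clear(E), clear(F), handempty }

target: towers=[B; D; E; F; G/C/A] holding=-
        putdown(D) → towers=[B; D; E; F; G/C/A] holding=-  ← match
       stack(D, B) → towers=[B/D; E; F; G/C/A] holding=-
       stack(D, F) → towers=[B; E; F/D; G/C/A] holding=-
       stack(D, A) → towers=[B; E; F; G/C/A/D] holding=-
       stack(D, E) → towers=[B; E/D; F; G/C/A] holding=-

putdown(D)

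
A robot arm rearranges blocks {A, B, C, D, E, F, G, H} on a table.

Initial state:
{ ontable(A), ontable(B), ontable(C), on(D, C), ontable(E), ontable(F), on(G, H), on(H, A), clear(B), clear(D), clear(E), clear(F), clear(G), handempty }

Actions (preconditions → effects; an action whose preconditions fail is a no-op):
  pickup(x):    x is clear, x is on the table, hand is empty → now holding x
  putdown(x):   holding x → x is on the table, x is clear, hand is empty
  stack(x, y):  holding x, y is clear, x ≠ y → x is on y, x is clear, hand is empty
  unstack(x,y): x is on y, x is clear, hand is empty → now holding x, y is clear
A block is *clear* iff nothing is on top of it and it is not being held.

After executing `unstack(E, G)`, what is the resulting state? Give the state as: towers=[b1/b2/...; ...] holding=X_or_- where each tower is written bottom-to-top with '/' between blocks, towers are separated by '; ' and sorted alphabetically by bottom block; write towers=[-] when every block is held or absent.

before: towers=[A/H/G; B; C/D; E; F] holding=-
pre[unstack(E, G)]: on(E,G) ✗, clear(E) ✓, handempty ✓
on(E,G) unmet → unstack(E, G) is a no-op
after:  towers=[A/H/G; B; C/D; E; F] holding=-

towers=[A/H/G; B; C/D; E; F] holding=-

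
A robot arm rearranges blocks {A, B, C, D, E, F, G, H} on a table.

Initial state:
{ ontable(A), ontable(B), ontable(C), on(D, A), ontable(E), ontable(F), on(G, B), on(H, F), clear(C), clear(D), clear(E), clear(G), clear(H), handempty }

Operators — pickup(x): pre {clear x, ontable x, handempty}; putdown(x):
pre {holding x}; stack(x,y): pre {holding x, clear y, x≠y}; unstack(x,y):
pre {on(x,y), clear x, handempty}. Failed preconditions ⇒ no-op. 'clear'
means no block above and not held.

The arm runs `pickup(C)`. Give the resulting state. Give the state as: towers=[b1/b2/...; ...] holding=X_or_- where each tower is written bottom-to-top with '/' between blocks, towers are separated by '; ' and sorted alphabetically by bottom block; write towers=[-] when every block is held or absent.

before: towers=[A/D; B/G; C; E; F/H] holding=-
pre[pickup(C)]: clear(C) ok, ontable(C) ok, handempty ok
all met → apply pickup(C)
after:  towers=[A/D; B/G; E; F/H] holding=C

towers=[A/D; B/G; E; F/H] holding=C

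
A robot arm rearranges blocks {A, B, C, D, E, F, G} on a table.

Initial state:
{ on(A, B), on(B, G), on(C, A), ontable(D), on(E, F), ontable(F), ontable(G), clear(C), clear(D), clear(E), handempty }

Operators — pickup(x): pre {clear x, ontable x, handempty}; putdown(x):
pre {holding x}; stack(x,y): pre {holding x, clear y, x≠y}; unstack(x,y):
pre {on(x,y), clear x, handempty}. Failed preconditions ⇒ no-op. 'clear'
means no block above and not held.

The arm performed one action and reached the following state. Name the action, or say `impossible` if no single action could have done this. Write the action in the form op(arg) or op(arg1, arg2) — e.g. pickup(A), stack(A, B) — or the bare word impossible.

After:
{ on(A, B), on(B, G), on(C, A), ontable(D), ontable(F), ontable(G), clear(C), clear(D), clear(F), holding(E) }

unstack(E, F)

target: towers=[D; F; G/B/A/C] holding=E
         pickup(D) → towers=[F/E; G/B/A/C] holding=D
     unstack(E, F) → towers=[D; F; G/B/A/C] holding=E  ← match
     unstack(C, A) → towers=[D; F/E; G/B/A] holding=C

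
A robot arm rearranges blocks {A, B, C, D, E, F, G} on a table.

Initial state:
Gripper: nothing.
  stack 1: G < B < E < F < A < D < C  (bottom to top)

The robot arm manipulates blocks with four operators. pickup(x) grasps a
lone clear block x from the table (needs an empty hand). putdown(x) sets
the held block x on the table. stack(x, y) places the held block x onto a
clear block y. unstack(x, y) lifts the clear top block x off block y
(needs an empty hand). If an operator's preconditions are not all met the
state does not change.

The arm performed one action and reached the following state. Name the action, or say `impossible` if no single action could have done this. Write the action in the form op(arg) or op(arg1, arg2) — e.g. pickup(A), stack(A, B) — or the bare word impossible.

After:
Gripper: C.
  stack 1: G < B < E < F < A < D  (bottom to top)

target: towers=[G/B/E/F/A/D] holding=C
     unstack(C, D) → towers=[G/B/E/F/A/D] holding=C  ← match

unstack(C, D)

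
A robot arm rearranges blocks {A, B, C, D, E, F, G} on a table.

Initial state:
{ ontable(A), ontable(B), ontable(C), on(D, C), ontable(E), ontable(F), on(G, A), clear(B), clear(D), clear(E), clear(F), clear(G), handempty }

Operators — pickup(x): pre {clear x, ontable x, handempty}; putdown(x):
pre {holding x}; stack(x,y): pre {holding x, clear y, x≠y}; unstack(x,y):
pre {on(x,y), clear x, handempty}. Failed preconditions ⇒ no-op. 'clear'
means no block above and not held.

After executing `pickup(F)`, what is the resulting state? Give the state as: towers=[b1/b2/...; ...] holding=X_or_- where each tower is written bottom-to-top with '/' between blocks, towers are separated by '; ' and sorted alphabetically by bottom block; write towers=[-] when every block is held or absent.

towers=[A/G; B; C/D; E] holding=F

before: towers=[A/G; B; C/D; E; F] holding=-
pre[pickup(F)]: clear(F) ✓, ontable(F) ✓, handempty ✓
all met → apply pickup(F)
after:  towers=[A/G; B; C/D; E] holding=F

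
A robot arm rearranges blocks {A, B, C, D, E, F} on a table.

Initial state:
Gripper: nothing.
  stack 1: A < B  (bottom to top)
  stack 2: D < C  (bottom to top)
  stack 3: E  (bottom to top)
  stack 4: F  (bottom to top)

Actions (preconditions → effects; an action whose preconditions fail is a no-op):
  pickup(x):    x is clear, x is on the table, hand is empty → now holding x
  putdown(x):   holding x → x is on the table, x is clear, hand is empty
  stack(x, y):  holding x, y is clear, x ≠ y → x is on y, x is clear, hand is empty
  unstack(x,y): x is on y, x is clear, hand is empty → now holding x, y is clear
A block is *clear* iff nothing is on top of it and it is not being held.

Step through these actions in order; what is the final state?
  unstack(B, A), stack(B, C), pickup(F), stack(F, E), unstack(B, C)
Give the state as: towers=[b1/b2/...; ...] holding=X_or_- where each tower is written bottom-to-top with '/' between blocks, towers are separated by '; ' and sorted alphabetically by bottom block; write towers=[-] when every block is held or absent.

step 1 (unstack(B, A)): towers=[A; D/C; E; F] holding=B
step 2 (stack(B, C)): towers=[A; D/C/B; E; F] holding=-
step 3 (pickup(F)): towers=[A; D/C/B; E] holding=F
step 4 (stack(F, E)): towers=[A; D/C/B; E/F] holding=-
step 5 (unstack(B, C)): towers=[A; D/C; E/F] holding=B

towers=[A; D/C; E/F] holding=B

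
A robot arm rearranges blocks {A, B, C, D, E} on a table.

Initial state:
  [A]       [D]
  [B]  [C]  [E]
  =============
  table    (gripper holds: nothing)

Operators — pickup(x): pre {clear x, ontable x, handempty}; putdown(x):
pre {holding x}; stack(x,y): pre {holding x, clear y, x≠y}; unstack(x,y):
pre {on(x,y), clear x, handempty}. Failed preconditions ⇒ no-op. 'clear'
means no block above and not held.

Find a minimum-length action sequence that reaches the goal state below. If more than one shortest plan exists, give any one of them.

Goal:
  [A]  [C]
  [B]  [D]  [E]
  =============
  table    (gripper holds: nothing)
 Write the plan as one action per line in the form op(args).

step 1 (unstack(D, E)): towers=[B/A; C; E] holding=D
step 2 (putdown(D)): towers=[B/A; C; D; E] holding=-
step 3 (pickup(C)): towers=[B/A; D; E] holding=C
step 4 (stack(C, D)): towers=[B/A; D/C; E] holding=-
goal check: towers=[B/A; D/C; E] holding=- — reached (length 4, optimal by BFS)

unstack(D, E)
putdown(D)
pickup(C)
stack(C, D)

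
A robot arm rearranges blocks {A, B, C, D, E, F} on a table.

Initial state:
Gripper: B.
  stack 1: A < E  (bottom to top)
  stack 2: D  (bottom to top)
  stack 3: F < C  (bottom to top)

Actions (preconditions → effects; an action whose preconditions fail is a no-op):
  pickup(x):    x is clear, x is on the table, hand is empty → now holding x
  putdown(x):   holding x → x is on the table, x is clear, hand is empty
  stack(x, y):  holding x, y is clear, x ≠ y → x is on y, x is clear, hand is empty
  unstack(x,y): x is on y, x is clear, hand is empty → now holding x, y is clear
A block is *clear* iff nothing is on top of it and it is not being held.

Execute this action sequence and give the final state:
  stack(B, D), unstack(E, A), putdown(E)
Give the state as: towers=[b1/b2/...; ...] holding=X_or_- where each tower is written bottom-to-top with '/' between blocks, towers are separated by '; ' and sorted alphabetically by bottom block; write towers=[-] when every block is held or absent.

step 1 (stack(B, D)): towers=[A/E; D/B; F/C] holding=-
step 2 (unstack(E, A)): towers=[A; D/B; F/C] holding=E
step 3 (putdown(E)): towers=[A; D/B; E; F/C] holding=-

towers=[A; D/B; E; F/C] holding=-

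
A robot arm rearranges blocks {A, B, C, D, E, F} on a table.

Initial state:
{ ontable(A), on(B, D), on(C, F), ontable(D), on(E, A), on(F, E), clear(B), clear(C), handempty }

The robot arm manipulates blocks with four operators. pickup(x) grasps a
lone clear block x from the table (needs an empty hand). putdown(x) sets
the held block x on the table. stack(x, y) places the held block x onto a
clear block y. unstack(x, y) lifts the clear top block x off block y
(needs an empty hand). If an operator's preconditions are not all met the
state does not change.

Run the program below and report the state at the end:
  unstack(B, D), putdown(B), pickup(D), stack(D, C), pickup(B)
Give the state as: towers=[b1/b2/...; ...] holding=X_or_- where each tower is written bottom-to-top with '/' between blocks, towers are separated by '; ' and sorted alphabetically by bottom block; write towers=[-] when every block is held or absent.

step 1 (unstack(B, D)): towers=[A/E/F/C; D] holding=B
step 2 (putdown(B)): towers=[A/E/F/C; B; D] holding=-
step 3 (pickup(D)): towers=[A/E/F/C; B] holding=D
step 4 (stack(D, C)): towers=[A/E/F/C/D; B] holding=-
step 5 (pickup(B)): towers=[A/E/F/C/D] holding=B

towers=[A/E/F/C/D] holding=B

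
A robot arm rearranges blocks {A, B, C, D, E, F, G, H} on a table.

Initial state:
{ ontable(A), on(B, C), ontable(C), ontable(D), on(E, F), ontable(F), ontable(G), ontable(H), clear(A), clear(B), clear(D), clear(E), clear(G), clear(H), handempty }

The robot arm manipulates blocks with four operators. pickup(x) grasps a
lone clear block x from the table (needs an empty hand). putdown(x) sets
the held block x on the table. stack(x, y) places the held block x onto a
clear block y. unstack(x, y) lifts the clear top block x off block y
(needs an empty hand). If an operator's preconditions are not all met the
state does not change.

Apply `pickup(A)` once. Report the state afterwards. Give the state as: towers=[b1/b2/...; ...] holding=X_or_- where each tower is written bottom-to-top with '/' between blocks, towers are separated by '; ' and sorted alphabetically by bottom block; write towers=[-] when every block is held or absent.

before: towers=[A; C/B; D; F/E; G; H] holding=-
pre[pickup(A)]: clear(A) ✓, ontable(A) ✓, handempty ✓
all met → apply pickup(A)
after:  towers=[C/B; D; F/E; G; H] holding=A

towers=[C/B; D; F/E; G; H] holding=A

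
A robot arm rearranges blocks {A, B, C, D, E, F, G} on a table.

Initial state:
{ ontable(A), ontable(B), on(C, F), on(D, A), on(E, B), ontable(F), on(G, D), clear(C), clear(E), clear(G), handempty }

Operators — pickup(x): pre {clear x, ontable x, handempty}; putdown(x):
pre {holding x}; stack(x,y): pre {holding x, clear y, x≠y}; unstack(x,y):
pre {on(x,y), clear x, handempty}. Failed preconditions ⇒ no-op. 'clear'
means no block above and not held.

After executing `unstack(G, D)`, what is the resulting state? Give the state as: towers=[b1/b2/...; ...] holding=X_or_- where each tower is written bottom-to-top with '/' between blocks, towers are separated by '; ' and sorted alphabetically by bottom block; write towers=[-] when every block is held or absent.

before: towers=[A/D/G; B/E; F/C] holding=-
pre[unstack(G, D)]: on(G,D) yes, clear(G) yes, handempty yes
all met → apply unstack(G, D)
after:  towers=[A/D; B/E; F/C] holding=G

towers=[A/D; B/E; F/C] holding=G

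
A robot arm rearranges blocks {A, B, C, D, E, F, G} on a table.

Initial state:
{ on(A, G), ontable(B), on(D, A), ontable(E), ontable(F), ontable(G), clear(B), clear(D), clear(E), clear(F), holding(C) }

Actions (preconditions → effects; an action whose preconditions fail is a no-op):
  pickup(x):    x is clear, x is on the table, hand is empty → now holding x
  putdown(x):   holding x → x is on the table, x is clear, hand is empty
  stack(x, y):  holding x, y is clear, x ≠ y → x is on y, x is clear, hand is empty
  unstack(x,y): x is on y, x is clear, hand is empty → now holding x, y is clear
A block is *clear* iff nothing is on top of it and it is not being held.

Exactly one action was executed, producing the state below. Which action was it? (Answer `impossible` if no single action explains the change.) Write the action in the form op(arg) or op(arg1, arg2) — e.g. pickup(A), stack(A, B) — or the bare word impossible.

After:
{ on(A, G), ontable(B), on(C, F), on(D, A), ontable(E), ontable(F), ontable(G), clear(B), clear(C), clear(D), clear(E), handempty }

stack(C, F)

target: towers=[B; E; F/C; G/A/D] holding=-
        putdown(C) → towers=[B; C; E; F; G/A/D] holding=-
       stack(C, B) → towers=[B/C; E; F; G/A/D] holding=-
       stack(C, F) → towers=[B; E; F/C; G/A/D] holding=-  ← match
       stack(C, D) → towers=[B; E; F; G/A/D/C] holding=-
       stack(C, E) → towers=[B; E/C; F; G/A/D] holding=-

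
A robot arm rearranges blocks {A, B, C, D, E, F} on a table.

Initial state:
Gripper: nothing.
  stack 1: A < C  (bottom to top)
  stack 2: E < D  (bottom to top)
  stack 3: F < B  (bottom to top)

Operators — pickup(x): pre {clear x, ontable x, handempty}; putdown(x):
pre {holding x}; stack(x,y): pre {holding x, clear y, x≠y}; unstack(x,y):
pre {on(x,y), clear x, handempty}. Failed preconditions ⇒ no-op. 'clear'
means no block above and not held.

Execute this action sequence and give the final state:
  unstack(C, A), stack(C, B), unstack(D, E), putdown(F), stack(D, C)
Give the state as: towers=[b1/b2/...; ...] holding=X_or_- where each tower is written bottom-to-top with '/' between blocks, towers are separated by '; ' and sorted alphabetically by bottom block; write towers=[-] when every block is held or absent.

step 1 (unstack(C, A)): towers=[A; E/D; F/B] holding=C
step 2 (stack(C, B)): towers=[A; E/D; F/B/C] holding=-
step 3 (unstack(D, E)): towers=[A; E; F/B/C] holding=D
step 4 (putdown(F)) [no-op]: towers=[A; E; F/B/C] holding=D
step 5 (stack(D, C)): towers=[A; E; F/B/C/D] holding=-

towers=[A; E; F/B/C/D] holding=-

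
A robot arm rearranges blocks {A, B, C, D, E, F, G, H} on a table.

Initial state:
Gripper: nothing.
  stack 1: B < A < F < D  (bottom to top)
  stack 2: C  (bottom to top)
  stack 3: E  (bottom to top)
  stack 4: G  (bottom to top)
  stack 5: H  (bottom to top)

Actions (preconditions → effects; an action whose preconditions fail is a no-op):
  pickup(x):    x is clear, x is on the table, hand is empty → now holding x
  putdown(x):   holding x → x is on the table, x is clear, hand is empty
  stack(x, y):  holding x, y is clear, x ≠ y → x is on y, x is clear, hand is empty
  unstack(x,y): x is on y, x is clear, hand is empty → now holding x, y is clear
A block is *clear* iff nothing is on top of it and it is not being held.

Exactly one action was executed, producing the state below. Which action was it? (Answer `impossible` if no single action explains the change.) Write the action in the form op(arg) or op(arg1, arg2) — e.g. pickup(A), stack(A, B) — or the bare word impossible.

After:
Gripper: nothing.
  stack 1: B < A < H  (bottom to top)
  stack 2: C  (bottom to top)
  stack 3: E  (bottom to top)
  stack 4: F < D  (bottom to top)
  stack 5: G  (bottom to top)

target: towers=[B/A/H; C; E; F/D; G] holding=-
         pickup(G) → towers=[B/A/F/D; C; E; H] holding=G
         pickup(E) → towers=[B/A/F/D; C; G; H] holding=E
         pickup(H) → towers=[B/A/F/D; C; E; G] holding=H
     unstack(D, F) → towers=[B/A/F; C; E; G; H] holding=D
         pickup(C) → towers=[B/A/F/D; E; G; H] holding=C
none of the 5 applicable actions match → impossible

impossible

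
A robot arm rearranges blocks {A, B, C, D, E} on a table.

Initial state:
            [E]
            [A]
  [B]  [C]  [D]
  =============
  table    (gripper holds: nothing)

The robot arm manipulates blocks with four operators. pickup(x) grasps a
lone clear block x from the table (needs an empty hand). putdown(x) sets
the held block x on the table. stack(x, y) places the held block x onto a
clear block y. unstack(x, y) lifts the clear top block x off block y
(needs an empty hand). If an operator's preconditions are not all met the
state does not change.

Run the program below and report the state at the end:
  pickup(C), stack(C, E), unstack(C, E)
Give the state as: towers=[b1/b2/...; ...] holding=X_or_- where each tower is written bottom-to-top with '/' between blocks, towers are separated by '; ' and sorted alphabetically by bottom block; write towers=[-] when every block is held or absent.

towers=[B; D/A/E] holding=C

step 1 (pickup(C)): towers=[B; D/A/E] holding=C
step 2 (stack(C, E)): towers=[B; D/A/E/C] holding=-
step 3 (unstack(C, E)): towers=[B; D/A/E] holding=C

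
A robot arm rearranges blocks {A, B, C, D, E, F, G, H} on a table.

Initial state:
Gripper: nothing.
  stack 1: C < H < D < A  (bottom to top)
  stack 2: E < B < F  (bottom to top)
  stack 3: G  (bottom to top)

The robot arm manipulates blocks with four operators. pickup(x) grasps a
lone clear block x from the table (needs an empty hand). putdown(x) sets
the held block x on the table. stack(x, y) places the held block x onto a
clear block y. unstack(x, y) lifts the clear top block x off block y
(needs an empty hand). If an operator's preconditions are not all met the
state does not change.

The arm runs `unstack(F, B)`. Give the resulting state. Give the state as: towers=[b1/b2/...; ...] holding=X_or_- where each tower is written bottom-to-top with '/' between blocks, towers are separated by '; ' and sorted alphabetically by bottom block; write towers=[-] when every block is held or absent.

towers=[C/H/D/A; E/B; G] holding=F

before: towers=[C/H/D/A; E/B/F; G] holding=-
pre[unstack(F, B)]: on(F,B) ✓, clear(F) ✓, handempty ✓
all met → apply unstack(F, B)
after:  towers=[C/H/D/A; E/B; G] holding=F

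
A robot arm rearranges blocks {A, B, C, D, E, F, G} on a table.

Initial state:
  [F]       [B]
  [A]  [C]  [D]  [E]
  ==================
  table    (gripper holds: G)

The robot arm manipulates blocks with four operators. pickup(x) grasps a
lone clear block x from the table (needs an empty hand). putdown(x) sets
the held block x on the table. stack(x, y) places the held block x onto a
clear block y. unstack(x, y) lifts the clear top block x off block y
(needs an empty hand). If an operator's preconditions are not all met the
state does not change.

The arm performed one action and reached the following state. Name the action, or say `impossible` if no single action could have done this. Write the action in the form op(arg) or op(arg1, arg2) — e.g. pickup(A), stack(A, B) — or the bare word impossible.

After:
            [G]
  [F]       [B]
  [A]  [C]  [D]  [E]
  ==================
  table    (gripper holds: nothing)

stack(G, B)

target: towers=[A/F; C; D/B/G; E] holding=-
        putdown(G) → towers=[A/F; C; D/B; E; G] holding=-
       stack(G, B) → towers=[A/F; C; D/B/G; E] holding=-  ← match
       stack(G, F) → towers=[A/F/G; C; D/B; E] holding=-
       stack(G, E) → towers=[A/F; C; D/B; E/G] holding=-
       stack(G, C) → towers=[A/F; C/G; D/B; E] holding=-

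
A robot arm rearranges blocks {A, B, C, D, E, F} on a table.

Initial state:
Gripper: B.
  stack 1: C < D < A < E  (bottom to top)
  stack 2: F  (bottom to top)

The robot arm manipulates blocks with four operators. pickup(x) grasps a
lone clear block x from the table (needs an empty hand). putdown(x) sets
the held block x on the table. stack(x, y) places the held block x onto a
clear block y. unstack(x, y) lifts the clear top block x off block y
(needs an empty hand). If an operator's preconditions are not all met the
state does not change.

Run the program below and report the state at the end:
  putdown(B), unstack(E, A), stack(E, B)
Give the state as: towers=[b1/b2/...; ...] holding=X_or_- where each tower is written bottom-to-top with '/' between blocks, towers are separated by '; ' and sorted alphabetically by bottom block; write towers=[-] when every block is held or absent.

towers=[B/E; C/D/A; F] holding=-

step 1 (putdown(B)): towers=[B; C/D/A/E; F] holding=-
step 2 (unstack(E, A)): towers=[B; C/D/A; F] holding=E
step 3 (stack(E, B)): towers=[B/E; C/D/A; F] holding=-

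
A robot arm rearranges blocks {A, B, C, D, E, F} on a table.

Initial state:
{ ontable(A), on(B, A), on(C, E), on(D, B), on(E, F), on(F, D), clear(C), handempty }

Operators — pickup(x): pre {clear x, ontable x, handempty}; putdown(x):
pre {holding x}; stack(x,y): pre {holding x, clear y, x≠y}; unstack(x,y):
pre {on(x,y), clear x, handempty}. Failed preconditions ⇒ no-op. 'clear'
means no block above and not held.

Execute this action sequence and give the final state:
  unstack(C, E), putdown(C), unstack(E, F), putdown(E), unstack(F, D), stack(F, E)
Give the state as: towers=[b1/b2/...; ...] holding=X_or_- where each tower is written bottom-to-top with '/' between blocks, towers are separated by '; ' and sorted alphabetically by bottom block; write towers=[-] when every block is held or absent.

step 1 (unstack(C, E)): towers=[A/B/D/F/E] holding=C
step 2 (putdown(C)): towers=[A/B/D/F/E; C] holding=-
step 3 (unstack(E, F)): towers=[A/B/D/F; C] holding=E
step 4 (putdown(E)): towers=[A/B/D/F; C; E] holding=-
step 5 (unstack(F, D)): towers=[A/B/D; C; E] holding=F
step 6 (stack(F, E)): towers=[A/B/D; C; E/F] holding=-

towers=[A/B/D; C; E/F] holding=-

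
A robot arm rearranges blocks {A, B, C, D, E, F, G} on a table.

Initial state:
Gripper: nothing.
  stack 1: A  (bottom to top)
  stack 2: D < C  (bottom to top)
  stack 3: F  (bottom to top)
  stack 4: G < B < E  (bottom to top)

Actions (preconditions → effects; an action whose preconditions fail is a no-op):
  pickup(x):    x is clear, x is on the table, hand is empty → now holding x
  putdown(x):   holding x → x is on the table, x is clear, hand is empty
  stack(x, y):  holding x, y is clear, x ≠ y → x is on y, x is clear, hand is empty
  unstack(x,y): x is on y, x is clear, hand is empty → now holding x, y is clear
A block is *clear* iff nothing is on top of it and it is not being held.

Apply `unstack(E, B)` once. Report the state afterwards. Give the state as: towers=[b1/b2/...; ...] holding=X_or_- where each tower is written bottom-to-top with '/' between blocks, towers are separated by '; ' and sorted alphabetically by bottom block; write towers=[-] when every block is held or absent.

before: towers=[A; D/C; F; G/B/E] holding=-
pre[unstack(E, B)]: on(E,B) ok, clear(E) ok, handempty ok
all met → apply unstack(E, B)
after:  towers=[A; D/C; F; G/B] holding=E

towers=[A; D/C; F; G/B] holding=E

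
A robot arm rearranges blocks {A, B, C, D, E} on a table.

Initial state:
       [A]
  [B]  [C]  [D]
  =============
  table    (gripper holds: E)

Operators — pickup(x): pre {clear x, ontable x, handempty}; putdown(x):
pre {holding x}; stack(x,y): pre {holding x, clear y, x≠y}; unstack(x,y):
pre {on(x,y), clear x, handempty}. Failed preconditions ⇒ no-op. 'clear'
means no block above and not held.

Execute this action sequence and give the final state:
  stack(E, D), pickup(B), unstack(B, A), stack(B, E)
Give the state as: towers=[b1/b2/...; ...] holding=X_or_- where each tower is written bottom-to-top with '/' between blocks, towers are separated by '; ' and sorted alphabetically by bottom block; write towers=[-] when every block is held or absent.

step 1 (stack(E, D)): towers=[B; C/A; D/E] holding=-
step 2 (pickup(B)): towers=[C/A; D/E] holding=B
step 3 (unstack(B, A)) [no-op]: towers=[C/A; D/E] holding=B
step 4 (stack(B, E)): towers=[C/A; D/E/B] holding=-

towers=[C/A; D/E/B] holding=-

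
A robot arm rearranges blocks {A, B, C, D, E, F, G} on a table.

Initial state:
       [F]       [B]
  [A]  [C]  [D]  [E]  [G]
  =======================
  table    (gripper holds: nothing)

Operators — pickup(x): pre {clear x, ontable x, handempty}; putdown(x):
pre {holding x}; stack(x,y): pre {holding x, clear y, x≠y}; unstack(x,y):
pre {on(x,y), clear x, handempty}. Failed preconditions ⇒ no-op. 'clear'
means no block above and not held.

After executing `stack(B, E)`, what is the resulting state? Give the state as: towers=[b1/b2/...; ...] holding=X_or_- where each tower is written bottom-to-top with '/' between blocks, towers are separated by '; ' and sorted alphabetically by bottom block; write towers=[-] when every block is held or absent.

towers=[A; C/F; D; E/B; G] holding=-

before: towers=[A; C/F; D; E/B; G] holding=-
pre[stack(B, E)]: holding(B) no, clear(E) no, B≠E yes
holding(B), clear(E) unmet → stack(B, E) is a no-op
after:  towers=[A; C/F; D; E/B; G] holding=-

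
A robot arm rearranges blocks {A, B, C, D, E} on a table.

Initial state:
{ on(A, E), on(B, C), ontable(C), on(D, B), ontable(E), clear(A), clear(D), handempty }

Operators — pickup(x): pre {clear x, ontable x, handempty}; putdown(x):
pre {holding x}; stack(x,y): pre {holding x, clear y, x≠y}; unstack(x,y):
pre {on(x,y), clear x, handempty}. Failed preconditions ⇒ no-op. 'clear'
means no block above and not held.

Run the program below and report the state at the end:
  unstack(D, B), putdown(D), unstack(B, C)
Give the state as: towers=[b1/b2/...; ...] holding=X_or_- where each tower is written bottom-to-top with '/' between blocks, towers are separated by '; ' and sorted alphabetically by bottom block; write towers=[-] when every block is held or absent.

step 1 (unstack(D, B)): towers=[C/B; E/A] holding=D
step 2 (putdown(D)): towers=[C/B; D; E/A] holding=-
step 3 (unstack(B, C)): towers=[C; D; E/A] holding=B

towers=[C; D; E/A] holding=B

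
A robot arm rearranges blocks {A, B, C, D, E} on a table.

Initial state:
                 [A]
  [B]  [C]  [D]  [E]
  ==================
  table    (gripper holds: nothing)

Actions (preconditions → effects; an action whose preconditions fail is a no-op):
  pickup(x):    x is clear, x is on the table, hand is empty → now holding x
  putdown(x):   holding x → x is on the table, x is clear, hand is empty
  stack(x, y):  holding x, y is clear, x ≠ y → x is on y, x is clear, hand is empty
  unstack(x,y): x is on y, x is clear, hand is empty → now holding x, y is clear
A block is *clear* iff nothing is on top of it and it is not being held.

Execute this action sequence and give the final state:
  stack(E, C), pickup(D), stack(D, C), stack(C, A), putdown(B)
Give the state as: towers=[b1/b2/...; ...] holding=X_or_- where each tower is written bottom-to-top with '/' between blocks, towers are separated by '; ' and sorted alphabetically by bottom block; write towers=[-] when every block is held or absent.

step 1 (stack(E, C)) [no-op]: towers=[B; C; D; E/A] holding=-
step 2 (pickup(D)): towers=[B; C; E/A] holding=D
step 3 (stack(D, C)): towers=[B; C/D; E/A] holding=-
step 4 (stack(C, A)) [no-op]: towers=[B; C/D; E/A] holding=-
step 5 (putdown(B)) [no-op]: towers=[B; C/D; E/A] holding=-

towers=[B; C/D; E/A] holding=-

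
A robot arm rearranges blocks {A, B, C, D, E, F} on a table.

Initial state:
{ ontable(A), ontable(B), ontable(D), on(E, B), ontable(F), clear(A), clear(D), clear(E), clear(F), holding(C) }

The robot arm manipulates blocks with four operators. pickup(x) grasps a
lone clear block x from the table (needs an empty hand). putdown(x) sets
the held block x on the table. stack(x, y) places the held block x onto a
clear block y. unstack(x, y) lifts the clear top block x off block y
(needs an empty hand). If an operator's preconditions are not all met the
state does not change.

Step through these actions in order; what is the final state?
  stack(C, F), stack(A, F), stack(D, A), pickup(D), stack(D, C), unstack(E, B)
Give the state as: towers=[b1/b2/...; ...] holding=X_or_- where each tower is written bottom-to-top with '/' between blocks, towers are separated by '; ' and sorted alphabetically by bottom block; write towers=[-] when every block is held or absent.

towers=[A; B; F/C/D] holding=E

step 1 (stack(C, F)): towers=[A; B/E; D; F/C] holding=-
step 2 (stack(A, F)) [no-op]: towers=[A; B/E; D; F/C] holding=-
step 3 (stack(D, A)) [no-op]: towers=[A; B/E; D; F/C] holding=-
step 4 (pickup(D)): towers=[A; B/E; F/C] holding=D
step 5 (stack(D, C)): towers=[A; B/E; F/C/D] holding=-
step 6 (unstack(E, B)): towers=[A; B; F/C/D] holding=E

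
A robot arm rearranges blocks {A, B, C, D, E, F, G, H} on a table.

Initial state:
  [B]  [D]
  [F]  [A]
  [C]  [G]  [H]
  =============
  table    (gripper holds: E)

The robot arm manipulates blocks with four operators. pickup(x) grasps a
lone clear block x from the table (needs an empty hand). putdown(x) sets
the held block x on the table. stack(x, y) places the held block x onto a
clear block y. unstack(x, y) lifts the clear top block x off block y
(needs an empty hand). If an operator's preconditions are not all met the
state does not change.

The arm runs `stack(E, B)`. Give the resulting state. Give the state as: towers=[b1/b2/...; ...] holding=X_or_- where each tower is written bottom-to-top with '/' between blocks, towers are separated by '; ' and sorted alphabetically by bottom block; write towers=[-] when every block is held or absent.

before: towers=[C/F/B; G/A/D; H] holding=E
pre[stack(E, B)]: holding(E) ✓, clear(B) ✓, E≠B ✓
all met → apply stack(E, B)
after:  towers=[C/F/B/E; G/A/D; H] holding=-

towers=[C/F/B/E; G/A/D; H] holding=-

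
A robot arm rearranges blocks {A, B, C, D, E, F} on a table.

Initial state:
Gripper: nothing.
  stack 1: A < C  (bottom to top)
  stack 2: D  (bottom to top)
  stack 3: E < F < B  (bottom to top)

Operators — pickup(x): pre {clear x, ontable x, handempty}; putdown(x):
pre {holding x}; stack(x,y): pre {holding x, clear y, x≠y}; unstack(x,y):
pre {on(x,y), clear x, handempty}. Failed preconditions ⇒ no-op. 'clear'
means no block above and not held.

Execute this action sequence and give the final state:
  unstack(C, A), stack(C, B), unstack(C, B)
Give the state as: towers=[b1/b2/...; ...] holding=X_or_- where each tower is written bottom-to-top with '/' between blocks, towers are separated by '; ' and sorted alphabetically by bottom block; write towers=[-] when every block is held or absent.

step 1 (unstack(C, A)): towers=[A; D; E/F/B] holding=C
step 2 (stack(C, B)): towers=[A; D; E/F/B/C] holding=-
step 3 (unstack(C, B)): towers=[A; D; E/F/B] holding=C

towers=[A; D; E/F/B] holding=C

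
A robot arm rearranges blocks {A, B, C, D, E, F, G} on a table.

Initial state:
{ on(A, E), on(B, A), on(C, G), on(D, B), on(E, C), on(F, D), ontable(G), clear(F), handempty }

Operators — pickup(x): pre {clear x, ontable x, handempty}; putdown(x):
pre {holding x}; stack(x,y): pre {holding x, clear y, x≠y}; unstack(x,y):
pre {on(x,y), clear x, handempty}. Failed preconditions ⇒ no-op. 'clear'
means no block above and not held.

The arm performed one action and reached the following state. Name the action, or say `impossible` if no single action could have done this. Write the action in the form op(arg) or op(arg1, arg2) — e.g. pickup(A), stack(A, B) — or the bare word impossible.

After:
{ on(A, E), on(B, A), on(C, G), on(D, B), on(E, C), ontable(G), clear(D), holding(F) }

unstack(F, D)

target: towers=[G/C/E/A/B/D] holding=F
     unstack(F, D) → towers=[G/C/E/A/B/D] holding=F  ← match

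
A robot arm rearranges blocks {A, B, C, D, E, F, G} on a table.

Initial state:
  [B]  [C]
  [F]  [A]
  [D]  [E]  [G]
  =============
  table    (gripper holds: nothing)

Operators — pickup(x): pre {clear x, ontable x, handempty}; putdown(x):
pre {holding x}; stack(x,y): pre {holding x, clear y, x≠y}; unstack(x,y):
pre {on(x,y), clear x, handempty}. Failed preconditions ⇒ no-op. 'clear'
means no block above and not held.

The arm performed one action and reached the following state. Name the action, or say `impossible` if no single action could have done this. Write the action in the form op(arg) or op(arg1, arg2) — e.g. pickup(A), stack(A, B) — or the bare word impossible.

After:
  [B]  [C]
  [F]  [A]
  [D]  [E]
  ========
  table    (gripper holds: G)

pickup(G)

target: towers=[D/F/B; E/A/C] holding=G
     unstack(B, F) → towers=[D/F; E/A/C; G] holding=B
         pickup(G) → towers=[D/F/B; E/A/C] holding=G  ← match
     unstack(C, A) → towers=[D/F/B; E/A; G] holding=C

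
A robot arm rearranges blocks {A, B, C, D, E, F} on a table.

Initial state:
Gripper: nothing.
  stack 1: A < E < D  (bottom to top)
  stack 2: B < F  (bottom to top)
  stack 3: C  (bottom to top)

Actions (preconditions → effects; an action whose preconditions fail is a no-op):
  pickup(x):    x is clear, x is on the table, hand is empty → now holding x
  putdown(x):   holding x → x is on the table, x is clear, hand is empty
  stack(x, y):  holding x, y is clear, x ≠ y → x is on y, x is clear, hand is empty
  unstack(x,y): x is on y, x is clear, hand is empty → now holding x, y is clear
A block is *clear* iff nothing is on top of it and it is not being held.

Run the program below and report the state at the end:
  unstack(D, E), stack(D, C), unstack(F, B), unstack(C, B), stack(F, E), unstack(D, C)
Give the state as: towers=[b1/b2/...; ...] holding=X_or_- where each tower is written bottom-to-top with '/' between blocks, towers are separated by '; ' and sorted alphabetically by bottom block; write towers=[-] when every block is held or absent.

step 1 (unstack(D, E)): towers=[A/E; B/F; C] holding=D
step 2 (stack(D, C)): towers=[A/E; B/F; C/D] holding=-
step 3 (unstack(F, B)): towers=[A/E; B; C/D] holding=F
step 4 (unstack(C, B)) [no-op]: towers=[A/E; B; C/D] holding=F
step 5 (stack(F, E)): towers=[A/E/F; B; C/D] holding=-
step 6 (unstack(D, C)): towers=[A/E/F; B; C] holding=D

towers=[A/E/F; B; C] holding=D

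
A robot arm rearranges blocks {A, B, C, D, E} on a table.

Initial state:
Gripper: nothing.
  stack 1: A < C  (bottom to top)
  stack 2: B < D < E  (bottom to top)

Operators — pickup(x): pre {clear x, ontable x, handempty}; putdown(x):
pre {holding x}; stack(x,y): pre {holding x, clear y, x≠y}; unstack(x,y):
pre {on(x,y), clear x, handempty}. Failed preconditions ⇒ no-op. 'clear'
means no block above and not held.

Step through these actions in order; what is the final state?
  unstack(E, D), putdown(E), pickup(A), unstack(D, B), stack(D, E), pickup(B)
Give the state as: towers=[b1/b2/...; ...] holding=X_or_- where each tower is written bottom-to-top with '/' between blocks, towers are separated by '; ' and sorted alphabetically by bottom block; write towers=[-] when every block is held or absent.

towers=[A/C; E/D] holding=B

step 1 (unstack(E, D)): towers=[A/C; B/D] holding=E
step 2 (putdown(E)): towers=[A/C; B/D; E] holding=-
step 3 (pickup(A)) [no-op]: towers=[A/C; B/D; E] holding=-
step 4 (unstack(D, B)): towers=[A/C; B; E] holding=D
step 5 (stack(D, E)): towers=[A/C; B; E/D] holding=-
step 6 (pickup(B)): towers=[A/C; E/D] holding=B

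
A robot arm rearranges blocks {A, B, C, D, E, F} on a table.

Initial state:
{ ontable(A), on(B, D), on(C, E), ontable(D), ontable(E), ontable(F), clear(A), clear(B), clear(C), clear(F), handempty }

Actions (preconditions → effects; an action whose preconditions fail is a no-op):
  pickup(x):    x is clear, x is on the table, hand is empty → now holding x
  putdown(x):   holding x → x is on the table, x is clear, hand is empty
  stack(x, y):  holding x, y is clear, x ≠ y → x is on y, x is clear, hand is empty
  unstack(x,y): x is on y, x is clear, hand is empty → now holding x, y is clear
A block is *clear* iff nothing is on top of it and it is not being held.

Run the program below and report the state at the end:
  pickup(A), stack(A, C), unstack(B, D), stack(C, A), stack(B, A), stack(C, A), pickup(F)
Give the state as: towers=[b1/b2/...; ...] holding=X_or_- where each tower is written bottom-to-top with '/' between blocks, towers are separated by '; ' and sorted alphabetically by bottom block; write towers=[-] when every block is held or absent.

towers=[D; E/C/A/B] holding=F

step 1 (pickup(A)): towers=[D/B; E/C; F] holding=A
step 2 (stack(A, C)): towers=[D/B; E/C/A; F] holding=-
step 3 (unstack(B, D)): towers=[D; E/C/A; F] holding=B
step 4 (stack(C, A)) [no-op]: towers=[D; E/C/A; F] holding=B
step 5 (stack(B, A)): towers=[D; E/C/A/B; F] holding=-
step 6 (stack(C, A)) [no-op]: towers=[D; E/C/A/B; F] holding=-
step 7 (pickup(F)): towers=[D; E/C/A/B] holding=F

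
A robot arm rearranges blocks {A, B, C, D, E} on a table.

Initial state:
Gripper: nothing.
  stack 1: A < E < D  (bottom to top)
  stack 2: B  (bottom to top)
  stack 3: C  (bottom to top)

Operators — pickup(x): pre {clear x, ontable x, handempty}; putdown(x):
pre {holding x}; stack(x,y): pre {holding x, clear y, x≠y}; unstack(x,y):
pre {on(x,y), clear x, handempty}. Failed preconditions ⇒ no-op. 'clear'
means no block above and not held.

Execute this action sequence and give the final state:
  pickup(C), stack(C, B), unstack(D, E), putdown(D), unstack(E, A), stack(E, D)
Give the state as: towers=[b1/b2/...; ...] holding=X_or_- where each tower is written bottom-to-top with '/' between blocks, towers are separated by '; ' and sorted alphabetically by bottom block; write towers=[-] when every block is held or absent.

towers=[A; B/C; D/E] holding=-

step 1 (pickup(C)): towers=[A/E/D; B] holding=C
step 2 (stack(C, B)): towers=[A/E/D; B/C] holding=-
step 3 (unstack(D, E)): towers=[A/E; B/C] holding=D
step 4 (putdown(D)): towers=[A/E; B/C; D] holding=-
step 5 (unstack(E, A)): towers=[A; B/C; D] holding=E
step 6 (stack(E, D)): towers=[A; B/C; D/E] holding=-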